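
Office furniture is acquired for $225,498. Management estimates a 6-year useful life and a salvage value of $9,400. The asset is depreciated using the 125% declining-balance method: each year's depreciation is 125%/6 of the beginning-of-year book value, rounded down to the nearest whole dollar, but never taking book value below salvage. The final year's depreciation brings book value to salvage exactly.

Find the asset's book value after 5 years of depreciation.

Depreciable base = $225,498 − $9,400 = $216,098.
Year 1: ⌊$225,498 × 125%/6⌋ = $46,978. Book value $178,520.
Year 2: ⌊$178,520 × 125%/6⌋ = $37,191. Book value $141,329.
Year 3: ⌊$141,329 × 125%/6⌋ = $29,443. Book value $111,886.
Year 4: ⌊$111,886 × 125%/6⌋ = $23,309. Book value $88,577.
Year 5: ⌊$88,577 × 125%/6⌋ = $18,453. Book value $70,124.

$70,124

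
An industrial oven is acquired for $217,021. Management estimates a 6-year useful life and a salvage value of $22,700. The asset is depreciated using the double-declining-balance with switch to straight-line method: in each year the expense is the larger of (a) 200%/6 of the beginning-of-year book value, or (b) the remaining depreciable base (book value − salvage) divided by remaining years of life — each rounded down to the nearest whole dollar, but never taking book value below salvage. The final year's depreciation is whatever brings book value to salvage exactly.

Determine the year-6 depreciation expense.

$5,880

Depreciable base = $217,021 − $22,700 = $194,321.
Year 1: DB = ⌊$217,021 × 200%/6⌋ = $72,340; SL = ⌊$194,321/6⌋ = $32,386 → take DB $72,340. Book value $144,681.
Year 2: DB = ⌊$144,681 × 200%/6⌋ = $48,227; SL = ⌊$121,981/5⌋ = $24,396 → take DB $48,227. Book value $96,454.
Year 3: DB = ⌊$96,454 × 200%/6⌋ = $32,151; SL = ⌊$73,754/4⌋ = $18,438 → take DB $32,151. Book value $64,303.
Year 4: DB = ⌊$64,303 × 200%/6⌋ = $21,434; SL = ⌊$41,603/3⌋ = $13,867 → take DB $21,434. Book value $42,869.
Year 5: DB = ⌊$42,869 × 200%/6⌋ = $14,289; SL = ⌊$20,169/2⌋ = $10,084 → take DB $14,289. Book value $28,580.
Year 6 (final): $28,580 − $22,700 = $5,880. Book value $22,700.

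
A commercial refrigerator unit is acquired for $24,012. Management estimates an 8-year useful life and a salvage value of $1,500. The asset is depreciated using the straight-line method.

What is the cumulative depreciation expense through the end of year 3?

$8,442

Depreciable base = $24,012 − $1,500 = $22,512.
Annual expense = $22,512 / 8 = $2,814.
End of year 1: book value $21,198.
End of year 2: book value $18,384.
End of year 3: book value $15,570.
Accumulated through year 3 = $24,012 − $15,570 = $8,442.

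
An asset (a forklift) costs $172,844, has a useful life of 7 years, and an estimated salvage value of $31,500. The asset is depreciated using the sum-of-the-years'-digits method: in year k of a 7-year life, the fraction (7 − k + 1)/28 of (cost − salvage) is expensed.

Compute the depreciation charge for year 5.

$15,144

Depreciable base = $172,844 − $31,500 = $141,344.
Sum of the years' digits = 7+6+5+4+3+2+1 = 28.
Year 1: $141,344 × 7/28 = $35,336. Book value $137,508.
Year 2: $141,344 × 6/28 = $30,288. Book value $107,220.
Year 3: $141,344 × 5/28 = $25,240. Book value $81,980.
Year 4: $141,344 × 4/28 = $20,192. Book value $61,788.
Year 5: $141,344 × 3/28 = $15,144. Book value $46,644.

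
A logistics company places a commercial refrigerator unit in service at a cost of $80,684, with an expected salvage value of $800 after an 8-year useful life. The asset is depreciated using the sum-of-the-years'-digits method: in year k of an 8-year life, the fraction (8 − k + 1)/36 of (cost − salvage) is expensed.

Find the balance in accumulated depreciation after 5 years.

Depreciable base = $80,684 − $800 = $79,884.
Sum of the years' digits = 8+7+6+5+4+3+2+1 = 36.
Year 1: $79,884 × 8/36 = $17,752. Book value $62,932.
Year 2: $79,884 × 7/36 = $15,533. Book value $47,399.
Year 3: $79,884 × 6/36 = $13,314. Book value $34,085.
Year 4: $79,884 × 5/36 = $11,095. Book value $22,990.
Year 5: $79,884 × 4/36 = $8,876. Book value $14,114.
Accumulated through year 5 = $80,684 − $14,114 = $66,570.

$66,570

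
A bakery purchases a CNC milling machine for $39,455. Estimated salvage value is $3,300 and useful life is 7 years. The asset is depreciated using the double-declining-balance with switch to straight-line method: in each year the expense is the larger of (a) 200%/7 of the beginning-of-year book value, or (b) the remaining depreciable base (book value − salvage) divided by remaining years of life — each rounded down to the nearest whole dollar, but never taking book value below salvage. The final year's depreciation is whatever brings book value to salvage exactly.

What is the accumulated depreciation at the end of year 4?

$29,183

Depreciable base = $39,455 − $3,300 = $36,155.
Year 1: DB = ⌊$39,455 × 200%/7⌋ = $11,272; SL = ⌊$36,155/7⌋ = $5,165 → take DB $11,272. Book value $28,183.
Year 2: DB = ⌊$28,183 × 200%/7⌋ = $8,052; SL = ⌊$24,883/6⌋ = $4,147 → take DB $8,052. Book value $20,131.
Year 3: DB = ⌊$20,131 × 200%/7⌋ = $5,751; SL = ⌊$16,831/5⌋ = $3,366 → take DB $5,751. Book value $14,380.
Year 4: DB = ⌊$14,380 × 200%/7⌋ = $4,108; SL = ⌊$11,080/4⌋ = $2,770 → take DB $4,108. Book value $10,272.
Accumulated through year 4 = $39,455 − $10,272 = $29,183.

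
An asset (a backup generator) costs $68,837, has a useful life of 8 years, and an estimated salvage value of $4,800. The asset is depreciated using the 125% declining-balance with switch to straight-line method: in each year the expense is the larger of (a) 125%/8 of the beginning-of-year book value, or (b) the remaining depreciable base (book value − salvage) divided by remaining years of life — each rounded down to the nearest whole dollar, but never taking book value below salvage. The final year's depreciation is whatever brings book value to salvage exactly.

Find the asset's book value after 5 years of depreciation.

Depreciable base = $68,837 − $4,800 = $64,037.
Year 1: DB = ⌊$68,837 × 125%/8⌋ = $10,755; SL = ⌊$64,037/8⌋ = $8,004 → take DB $10,755. Book value $58,082.
Year 2: DB = ⌊$58,082 × 125%/8⌋ = $9,075; SL = ⌊$53,282/7⌋ = $7,611 → take DB $9,075. Book value $49,007.
Year 3: DB = ⌊$49,007 × 125%/8⌋ = $7,657; SL = ⌊$44,207/6⌋ = $7,367 → take DB $7,657. Book value $41,350.
Year 4: DB = ⌊$41,350 × 125%/8⌋ = $6,460; SL = ⌊$36,550/5⌋ = $7,310 → take SL $7,310. Book value $34,040.
Year 5: DB = ⌊$34,040 × 125%/8⌋ = $5,318; SL = ⌊$29,240/4⌋ = $7,310 → take SL $7,310. Book value $26,730.

$26,730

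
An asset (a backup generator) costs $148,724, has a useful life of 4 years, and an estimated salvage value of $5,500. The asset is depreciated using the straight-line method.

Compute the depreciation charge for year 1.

Depreciable base = $148,724 − $5,500 = $143,224.
Annual expense = $143,224 / 4 = $35,806.

$35,806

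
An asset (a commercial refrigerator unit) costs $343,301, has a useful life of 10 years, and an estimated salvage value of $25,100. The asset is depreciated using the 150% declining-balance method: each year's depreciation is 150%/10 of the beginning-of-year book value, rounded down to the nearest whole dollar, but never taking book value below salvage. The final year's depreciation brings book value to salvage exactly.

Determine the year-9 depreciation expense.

Depreciable base = $343,301 − $25,100 = $318,201.
Year 1: ⌊$343,301 × 150%/10⌋ = $51,495. Book value $291,806.
Year 2: ⌊$291,806 × 150%/10⌋ = $43,770. Book value $248,036.
Year 3: ⌊$248,036 × 150%/10⌋ = $37,205. Book value $210,831.
Year 4: ⌊$210,831 × 150%/10⌋ = $31,624. Book value $179,207.
Year 5: ⌊$179,207 × 150%/10⌋ = $26,881. Book value $152,326.
Year 6: ⌊$152,326 × 150%/10⌋ = $22,848. Book value $129,478.
Year 7: ⌊$129,478 × 150%/10⌋ = $19,421. Book value $110,057.
Year 8: ⌊$110,057 × 150%/10⌋ = $16,508. Book value $93,549.
Year 9: ⌊$93,549 × 150%/10⌋ = $14,032. Book value $79,517.

$14,032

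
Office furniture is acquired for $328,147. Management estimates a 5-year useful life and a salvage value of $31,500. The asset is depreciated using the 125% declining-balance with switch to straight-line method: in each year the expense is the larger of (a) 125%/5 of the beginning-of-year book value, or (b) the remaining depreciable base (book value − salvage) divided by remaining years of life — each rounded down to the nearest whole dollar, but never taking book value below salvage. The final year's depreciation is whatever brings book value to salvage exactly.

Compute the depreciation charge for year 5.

Depreciable base = $328,147 − $31,500 = $296,647.
Year 1: DB = ⌊$328,147 × 125%/5⌋ = $82,036; SL = ⌊$296,647/5⌋ = $59,329 → take DB $82,036. Book value $246,111.
Year 2: DB = ⌊$246,111 × 125%/5⌋ = $61,527; SL = ⌊$214,611/4⌋ = $53,652 → take DB $61,527. Book value $184,584.
Year 3: DB = ⌊$184,584 × 125%/5⌋ = $46,146; SL = ⌊$153,084/3⌋ = $51,028 → take SL $51,028. Book value $133,556.
Year 4: DB = ⌊$133,556 × 125%/5⌋ = $33,389; SL = ⌊$102,056/2⌋ = $51,028 → take SL $51,028. Book value $82,528.
Year 5 (final): $82,528 − $31,500 = $51,028. Book value $31,500.

$51,028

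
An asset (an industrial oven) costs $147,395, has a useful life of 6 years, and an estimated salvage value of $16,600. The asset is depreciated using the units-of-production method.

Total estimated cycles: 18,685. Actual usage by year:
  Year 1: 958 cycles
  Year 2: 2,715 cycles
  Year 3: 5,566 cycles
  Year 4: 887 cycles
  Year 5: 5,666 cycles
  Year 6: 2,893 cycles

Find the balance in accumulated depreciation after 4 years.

Depreciable base = $147,395 − $16,600 = $130,795.
Rate = $130,795 / 18,685 cycles = $7 per cycle.
Year 1: 958 × $7 = $6,706. Book value $140,689.
Year 2: 2,715 × $7 = $19,005. Book value $121,684.
Year 3: 5,566 × $7 = $38,962. Book value $82,722.
Year 4: 887 × $7 = $6,209. Book value $76,513.
Accumulated through year 4 = $147,395 − $76,513 = $70,882.

$70,882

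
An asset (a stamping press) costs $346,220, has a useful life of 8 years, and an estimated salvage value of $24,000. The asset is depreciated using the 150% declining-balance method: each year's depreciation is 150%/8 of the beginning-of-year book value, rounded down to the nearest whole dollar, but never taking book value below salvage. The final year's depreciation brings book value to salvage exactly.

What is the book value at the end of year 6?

Depreciable base = $346,220 − $24,000 = $322,220.
Year 1: ⌊$346,220 × 150%/8⌋ = $64,916. Book value $281,304.
Year 2: ⌊$281,304 × 150%/8⌋ = $52,744. Book value $228,560.
Year 3: ⌊$228,560 × 150%/8⌋ = $42,855. Book value $185,705.
Year 4: ⌊$185,705 × 150%/8⌋ = $34,819. Book value $150,886.
Year 5: ⌊$150,886 × 150%/8⌋ = $28,291. Book value $122,595.
Year 6: ⌊$122,595 × 150%/8⌋ = $22,986. Book value $99,609.

$99,609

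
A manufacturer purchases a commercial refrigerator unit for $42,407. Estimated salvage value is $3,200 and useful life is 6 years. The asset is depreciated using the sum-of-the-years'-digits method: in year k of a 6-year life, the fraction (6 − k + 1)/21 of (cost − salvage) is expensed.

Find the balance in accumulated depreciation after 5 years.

$37,340

Depreciable base = $42,407 − $3,200 = $39,207.
Sum of the years' digits = 6+5+4+3+2+1 = 21.
Year 1: $39,207 × 6/21 = $11,202. Book value $31,205.
Year 2: $39,207 × 5/21 = $9,335. Book value $21,870.
Year 3: $39,207 × 4/21 = $7,468. Book value $14,402.
Year 4: $39,207 × 3/21 = $5,601. Book value $8,801.
Year 5: $39,207 × 2/21 = $3,734. Book value $5,067.
Accumulated through year 5 = $42,407 − $5,067 = $37,340.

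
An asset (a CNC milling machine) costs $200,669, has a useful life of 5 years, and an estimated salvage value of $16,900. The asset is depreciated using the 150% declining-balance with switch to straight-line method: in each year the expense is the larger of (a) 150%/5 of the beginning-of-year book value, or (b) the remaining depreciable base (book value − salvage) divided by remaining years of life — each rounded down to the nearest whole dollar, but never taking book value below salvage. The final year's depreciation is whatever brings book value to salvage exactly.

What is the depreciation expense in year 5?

Depreciable base = $200,669 − $16,900 = $183,769.
Year 1: DB = ⌊$200,669 × 150%/5⌋ = $60,200; SL = ⌊$183,769/5⌋ = $36,753 → take DB $60,200. Book value $140,469.
Year 2: DB = ⌊$140,469 × 150%/5⌋ = $42,140; SL = ⌊$123,569/4⌋ = $30,892 → take DB $42,140. Book value $98,329.
Year 3: DB = ⌊$98,329 × 150%/5⌋ = $29,498; SL = ⌊$81,429/3⌋ = $27,143 → take DB $29,498. Book value $68,831.
Year 4: DB = ⌊$68,831 × 150%/5⌋ = $20,649; SL = ⌊$51,931/2⌋ = $25,965 → take SL $25,965. Book value $42,866.
Year 5 (final): $42,866 − $16,900 = $25,966. Book value $16,900.

$25,966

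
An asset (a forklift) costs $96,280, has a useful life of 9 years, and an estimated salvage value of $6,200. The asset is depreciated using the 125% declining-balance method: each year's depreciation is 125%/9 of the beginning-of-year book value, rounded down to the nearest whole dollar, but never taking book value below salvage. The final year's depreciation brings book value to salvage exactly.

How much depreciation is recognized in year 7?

Depreciable base = $96,280 − $6,200 = $90,080.
Year 1: ⌊$96,280 × 125%/9⌋ = $13,372. Book value $82,908.
Year 2: ⌊$82,908 × 125%/9⌋ = $11,515. Book value $71,393.
Year 3: ⌊$71,393 × 125%/9⌋ = $9,915. Book value $61,478.
Year 4: ⌊$61,478 × 125%/9⌋ = $8,538. Book value $52,940.
Year 5: ⌊$52,940 × 125%/9⌋ = $7,352. Book value $45,588.
Year 6: ⌊$45,588 × 125%/9⌋ = $6,331. Book value $39,257.
Year 7: ⌊$39,257 × 125%/9⌋ = $5,452. Book value $33,805.

$5,452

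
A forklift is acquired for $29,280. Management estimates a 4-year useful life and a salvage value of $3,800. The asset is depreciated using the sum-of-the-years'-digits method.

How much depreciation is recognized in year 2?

Depreciable base = $29,280 − $3,800 = $25,480.
Sum of the years' digits = 4+3+2+1 = 10.
Year 1: $25,480 × 4/10 = $10,192. Book value $19,088.
Year 2: $25,480 × 3/10 = $7,644. Book value $11,444.

$7,644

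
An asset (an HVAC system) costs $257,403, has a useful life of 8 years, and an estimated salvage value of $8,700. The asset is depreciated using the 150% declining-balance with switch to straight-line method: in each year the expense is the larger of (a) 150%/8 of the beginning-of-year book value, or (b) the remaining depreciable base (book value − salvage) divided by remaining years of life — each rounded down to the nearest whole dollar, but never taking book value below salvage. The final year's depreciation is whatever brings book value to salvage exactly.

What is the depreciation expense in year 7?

$25,870

Depreciable base = $257,403 − $8,700 = $248,703.
Year 1: DB = ⌊$257,403 × 150%/8⌋ = $48,263; SL = ⌊$248,703/8⌋ = $31,087 → take DB $48,263. Book value $209,140.
Year 2: DB = ⌊$209,140 × 150%/8⌋ = $39,213; SL = ⌊$200,440/7⌋ = $28,634 → take DB $39,213. Book value $169,927.
Year 3: DB = ⌊$169,927 × 150%/8⌋ = $31,861; SL = ⌊$161,227/6⌋ = $26,871 → take DB $31,861. Book value $138,066.
Year 4: DB = ⌊$138,066 × 150%/8⌋ = $25,887; SL = ⌊$129,366/5⌋ = $25,873 → take DB $25,887. Book value $112,179.
Year 5: DB = ⌊$112,179 × 150%/8⌋ = $21,033; SL = ⌊$103,479/4⌋ = $25,869 → take SL $25,869. Book value $86,310.
Year 6: DB = ⌊$86,310 × 150%/8⌋ = $16,183; SL = ⌊$77,610/3⌋ = $25,870 → take SL $25,870. Book value $60,440.
Year 7: DB = ⌊$60,440 × 150%/8⌋ = $11,332; SL = ⌊$51,740/2⌋ = $25,870 → take SL $25,870. Book value $34,570.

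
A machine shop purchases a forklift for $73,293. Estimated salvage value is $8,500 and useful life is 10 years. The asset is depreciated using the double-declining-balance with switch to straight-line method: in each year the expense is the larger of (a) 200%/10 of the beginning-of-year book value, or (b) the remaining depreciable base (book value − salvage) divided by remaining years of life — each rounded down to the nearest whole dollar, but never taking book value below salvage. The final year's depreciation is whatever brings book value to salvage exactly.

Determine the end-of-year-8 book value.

$12,298

Depreciable base = $73,293 − $8,500 = $64,793.
Year 1: DB = ⌊$73,293 × 200%/10⌋ = $14,658; SL = ⌊$64,793/10⌋ = $6,479 → take DB $14,658. Book value $58,635.
Year 2: DB = ⌊$58,635 × 200%/10⌋ = $11,727; SL = ⌊$50,135/9⌋ = $5,570 → take DB $11,727. Book value $46,908.
Year 3: DB = ⌊$46,908 × 200%/10⌋ = $9,381; SL = ⌊$38,408/8⌋ = $4,801 → take DB $9,381. Book value $37,527.
Year 4: DB = ⌊$37,527 × 200%/10⌋ = $7,505; SL = ⌊$29,027/7⌋ = $4,146 → take DB $7,505. Book value $30,022.
Year 5: DB = ⌊$30,022 × 200%/10⌋ = $6,004; SL = ⌊$21,522/6⌋ = $3,587 → take DB $6,004. Book value $24,018.
Year 6: DB = ⌊$24,018 × 200%/10⌋ = $4,803; SL = ⌊$15,518/5⌋ = $3,103 → take DB $4,803. Book value $19,215.
Year 7: DB = ⌊$19,215 × 200%/10⌋ = $3,843; SL = ⌊$10,715/4⌋ = $2,678 → take DB $3,843. Book value $15,372.
Year 8: DB = ⌊$15,372 × 200%/10⌋ = $3,074; SL = ⌊$6,872/3⌋ = $2,290 → take DB $3,074. Book value $12,298.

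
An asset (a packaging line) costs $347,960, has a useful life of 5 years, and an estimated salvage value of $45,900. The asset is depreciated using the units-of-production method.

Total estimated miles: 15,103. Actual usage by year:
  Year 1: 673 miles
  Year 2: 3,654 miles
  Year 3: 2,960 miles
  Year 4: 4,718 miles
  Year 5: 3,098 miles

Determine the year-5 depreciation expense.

Depreciable base = $347,960 − $45,900 = $302,060.
Rate = $302,060 / 15,103 miles = $20 per mile.
Year 1: 673 × $20 = $13,460. Book value $334,500.
Year 2: 3,654 × $20 = $73,080. Book value $261,420.
Year 3: 2,960 × $20 = $59,200. Book value $202,220.
Year 4: 4,718 × $20 = $94,360. Book value $107,860.
Year 5: 3,098 × $20 = $61,960. Book value $45,900.

$61,960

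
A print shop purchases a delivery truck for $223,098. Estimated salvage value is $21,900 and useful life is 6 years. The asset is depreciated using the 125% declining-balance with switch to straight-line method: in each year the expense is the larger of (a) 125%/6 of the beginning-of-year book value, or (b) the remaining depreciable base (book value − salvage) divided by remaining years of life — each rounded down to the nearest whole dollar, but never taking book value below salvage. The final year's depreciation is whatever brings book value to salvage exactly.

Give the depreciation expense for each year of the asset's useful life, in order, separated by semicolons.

Depreciable base = $223,098 − $21,900 = $201,198.
Year 1: DB = ⌊$223,098 × 125%/6⌋ = $46,478; SL = ⌊$201,198/6⌋ = $33,533 → take DB $46,478. Book value $176,620.
Year 2: DB = ⌊$176,620 × 125%/6⌋ = $36,795; SL = ⌊$154,720/5⌋ = $30,944 → take DB $36,795. Book value $139,825.
Year 3: DB = ⌊$139,825 × 125%/6⌋ = $29,130; SL = ⌊$117,925/4⌋ = $29,481 → take SL $29,481. Book value $110,344.
Year 4: DB = ⌊$110,344 × 125%/6⌋ = $22,988; SL = ⌊$88,444/3⌋ = $29,481 → take SL $29,481. Book value $80,863.
Year 5: DB = ⌊$80,863 × 125%/6⌋ = $16,846; SL = ⌊$58,963/2⌋ = $29,481 → take SL $29,481. Book value $51,382.
Year 6 (final): $51,382 − $21,900 = $29,482. Book value $21,900.

$46,478; $36,795; $29,481; $29,481; $29,481; $29,482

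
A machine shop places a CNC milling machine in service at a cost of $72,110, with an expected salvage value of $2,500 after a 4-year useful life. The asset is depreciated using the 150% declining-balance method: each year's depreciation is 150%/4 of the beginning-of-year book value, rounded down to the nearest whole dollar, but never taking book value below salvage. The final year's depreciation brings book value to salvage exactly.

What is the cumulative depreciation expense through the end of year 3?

$54,504

Depreciable base = $72,110 − $2,500 = $69,610.
Year 1: ⌊$72,110 × 150%/4⌋ = $27,041. Book value $45,069.
Year 2: ⌊$45,069 × 150%/4⌋ = $16,900. Book value $28,169.
Year 3: ⌊$28,169 × 150%/4⌋ = $10,563. Book value $17,606.
Accumulated through year 3 = $72,110 − $17,606 = $54,504.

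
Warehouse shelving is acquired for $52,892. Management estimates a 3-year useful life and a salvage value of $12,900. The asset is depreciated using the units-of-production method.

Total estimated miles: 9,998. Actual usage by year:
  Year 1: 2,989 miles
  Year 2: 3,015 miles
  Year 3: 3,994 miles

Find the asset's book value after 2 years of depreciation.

Depreciable base = $52,892 − $12,900 = $39,992.
Rate = $39,992 / 9,998 miles = $4 per mile.
Year 1: 2,989 × $4 = $11,956. Book value $40,936.
Year 2: 3,015 × $4 = $12,060. Book value $28,876.

$28,876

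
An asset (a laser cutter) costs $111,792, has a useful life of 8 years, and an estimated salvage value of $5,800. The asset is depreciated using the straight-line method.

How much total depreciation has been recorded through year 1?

$13,249

Depreciable base = $111,792 − $5,800 = $105,992.
Annual expense = $105,992 / 8 = $13,249.
End of year 1: book value $98,543.
Accumulated through year 1 = $111,792 − $98,543 = $13,249.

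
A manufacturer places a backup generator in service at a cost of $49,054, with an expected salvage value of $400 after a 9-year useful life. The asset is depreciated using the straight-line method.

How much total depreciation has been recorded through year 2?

$10,812

Depreciable base = $49,054 − $400 = $48,654.
Annual expense = $48,654 / 9 = $5,406.
End of year 1: book value $43,648.
End of year 2: book value $38,242.
Accumulated through year 2 = $49,054 − $38,242 = $10,812.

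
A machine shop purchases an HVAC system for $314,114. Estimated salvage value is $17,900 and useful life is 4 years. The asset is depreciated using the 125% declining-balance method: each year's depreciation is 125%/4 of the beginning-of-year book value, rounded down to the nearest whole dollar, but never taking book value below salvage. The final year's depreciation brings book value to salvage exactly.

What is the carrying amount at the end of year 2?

$148,469

Depreciable base = $314,114 − $17,900 = $296,214.
Year 1: ⌊$314,114 × 125%/4⌋ = $98,160. Book value $215,954.
Year 2: ⌊$215,954 × 125%/4⌋ = $67,485. Book value $148,469.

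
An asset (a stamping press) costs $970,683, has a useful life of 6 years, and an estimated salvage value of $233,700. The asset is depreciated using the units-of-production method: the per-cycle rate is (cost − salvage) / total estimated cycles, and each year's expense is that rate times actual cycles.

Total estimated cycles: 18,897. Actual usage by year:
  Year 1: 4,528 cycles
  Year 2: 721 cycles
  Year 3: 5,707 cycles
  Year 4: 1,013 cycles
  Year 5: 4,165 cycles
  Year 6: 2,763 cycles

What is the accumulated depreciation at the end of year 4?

Depreciable base = $970,683 − $233,700 = $736,983.
Rate = $736,983 / 18,897 cycles = $39 per cycle.
Year 1: 4,528 × $39 = $176,592. Book value $794,091.
Year 2: 721 × $39 = $28,119. Book value $765,972.
Year 3: 5,707 × $39 = $222,573. Book value $543,399.
Year 4: 1,013 × $39 = $39,507. Book value $503,892.
Accumulated through year 4 = $970,683 − $503,892 = $466,791.

$466,791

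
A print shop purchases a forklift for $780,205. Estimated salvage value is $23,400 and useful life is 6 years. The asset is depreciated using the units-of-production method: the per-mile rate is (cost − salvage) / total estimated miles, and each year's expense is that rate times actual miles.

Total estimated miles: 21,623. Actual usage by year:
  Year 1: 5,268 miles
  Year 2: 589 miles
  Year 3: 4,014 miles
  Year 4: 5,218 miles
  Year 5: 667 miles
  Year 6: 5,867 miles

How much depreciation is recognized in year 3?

Depreciable base = $780,205 − $23,400 = $756,805.
Rate = $756,805 / 21,623 miles = $35 per mile.
Year 1: 5,268 × $35 = $184,380. Book value $595,825.
Year 2: 589 × $35 = $20,615. Book value $575,210.
Year 3: 4,014 × $35 = $140,490. Book value $434,720.

$140,490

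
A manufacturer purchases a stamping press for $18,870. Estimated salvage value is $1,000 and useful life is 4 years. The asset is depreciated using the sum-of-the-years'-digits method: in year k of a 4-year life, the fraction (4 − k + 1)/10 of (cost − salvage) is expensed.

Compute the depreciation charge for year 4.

$1,787

Depreciable base = $18,870 − $1,000 = $17,870.
Sum of the years' digits = 4+3+2+1 = 10.
Year 1: $17,870 × 4/10 = $7,148. Book value $11,722.
Year 2: $17,870 × 3/10 = $5,361. Book value $6,361.
Year 3: $17,870 × 2/10 = $3,574. Book value $2,787.
Year 4: $17,870 × 1/10 = $1,787. Book value $1,000.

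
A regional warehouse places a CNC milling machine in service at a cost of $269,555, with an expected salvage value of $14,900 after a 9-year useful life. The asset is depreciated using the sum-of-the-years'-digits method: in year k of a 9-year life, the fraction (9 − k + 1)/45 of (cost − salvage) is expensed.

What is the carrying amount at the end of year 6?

Depreciable base = $269,555 − $14,900 = $254,655.
Sum of the years' digits = 9+8+7+6+5+4+3+2+1 = 45.
Year 1: $254,655 × 9/45 = $50,931. Book value $218,624.
Year 2: $254,655 × 8/45 = $45,272. Book value $173,352.
Year 3: $254,655 × 7/45 = $39,613. Book value $133,739.
Year 4: $254,655 × 6/45 = $33,954. Book value $99,785.
Year 5: $254,655 × 5/45 = $28,295. Book value $71,490.
Year 6: $254,655 × 4/45 = $22,636. Book value $48,854.

$48,854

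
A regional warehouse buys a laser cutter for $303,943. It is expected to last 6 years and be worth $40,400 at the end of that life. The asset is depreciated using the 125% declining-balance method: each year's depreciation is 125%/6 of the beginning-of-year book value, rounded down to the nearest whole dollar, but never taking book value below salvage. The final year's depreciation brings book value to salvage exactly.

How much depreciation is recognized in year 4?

$31,418

Depreciable base = $303,943 − $40,400 = $263,543.
Year 1: ⌊$303,943 × 125%/6⌋ = $63,321. Book value $240,622.
Year 2: ⌊$240,622 × 125%/6⌋ = $50,129. Book value $190,493.
Year 3: ⌊$190,493 × 125%/6⌋ = $39,686. Book value $150,807.
Year 4: ⌊$150,807 × 125%/6⌋ = $31,418. Book value $119,389.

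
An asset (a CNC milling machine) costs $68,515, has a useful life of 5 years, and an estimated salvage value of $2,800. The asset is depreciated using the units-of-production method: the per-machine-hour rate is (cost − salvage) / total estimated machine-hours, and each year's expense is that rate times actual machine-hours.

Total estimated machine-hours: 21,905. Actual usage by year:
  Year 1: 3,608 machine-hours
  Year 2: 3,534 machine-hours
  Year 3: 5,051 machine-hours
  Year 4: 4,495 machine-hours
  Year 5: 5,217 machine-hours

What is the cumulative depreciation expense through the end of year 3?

Depreciable base = $68,515 − $2,800 = $65,715.
Rate = $65,715 / 21,905 machine-hours = $3 per machine-hour.
Year 1: 3,608 × $3 = $10,824. Book value $57,691.
Year 2: 3,534 × $3 = $10,602. Book value $47,089.
Year 3: 5,051 × $3 = $15,153. Book value $31,936.
Accumulated through year 3 = $68,515 − $31,936 = $36,579.

$36,579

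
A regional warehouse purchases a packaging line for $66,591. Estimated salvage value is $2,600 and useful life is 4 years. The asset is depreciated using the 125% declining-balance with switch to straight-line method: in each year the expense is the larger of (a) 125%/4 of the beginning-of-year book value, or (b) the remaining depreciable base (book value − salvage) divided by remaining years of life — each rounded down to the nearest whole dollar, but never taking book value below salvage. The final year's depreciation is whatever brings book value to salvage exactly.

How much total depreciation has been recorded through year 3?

$49,597

Depreciable base = $66,591 − $2,600 = $63,991.
Year 1: DB = ⌊$66,591 × 125%/4⌋ = $20,809; SL = ⌊$63,991/4⌋ = $15,997 → take DB $20,809. Book value $45,782.
Year 2: DB = ⌊$45,782 × 125%/4⌋ = $14,306; SL = ⌊$43,182/3⌋ = $14,394 → take SL $14,394. Book value $31,388.
Year 3: DB = ⌊$31,388 × 125%/4⌋ = $9,808; SL = ⌊$28,788/2⌋ = $14,394 → take SL $14,394. Book value $16,994.
Accumulated through year 3 = $66,591 − $16,994 = $49,597.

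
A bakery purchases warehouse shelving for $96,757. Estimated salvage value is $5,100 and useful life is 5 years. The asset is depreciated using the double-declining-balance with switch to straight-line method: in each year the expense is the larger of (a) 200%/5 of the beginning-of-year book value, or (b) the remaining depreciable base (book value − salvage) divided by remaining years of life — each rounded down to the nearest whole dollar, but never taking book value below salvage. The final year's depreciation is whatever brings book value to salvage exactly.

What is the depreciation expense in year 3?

Depreciable base = $96,757 − $5,100 = $91,657.
Year 1: DB = ⌊$96,757 × 200%/5⌋ = $38,702; SL = ⌊$91,657/5⌋ = $18,331 → take DB $38,702. Book value $58,055.
Year 2: DB = ⌊$58,055 × 200%/5⌋ = $23,222; SL = ⌊$52,955/4⌋ = $13,238 → take DB $23,222. Book value $34,833.
Year 3: DB = ⌊$34,833 × 200%/5⌋ = $13,933; SL = ⌊$29,733/3⌋ = $9,911 → take DB $13,933. Book value $20,900.

$13,933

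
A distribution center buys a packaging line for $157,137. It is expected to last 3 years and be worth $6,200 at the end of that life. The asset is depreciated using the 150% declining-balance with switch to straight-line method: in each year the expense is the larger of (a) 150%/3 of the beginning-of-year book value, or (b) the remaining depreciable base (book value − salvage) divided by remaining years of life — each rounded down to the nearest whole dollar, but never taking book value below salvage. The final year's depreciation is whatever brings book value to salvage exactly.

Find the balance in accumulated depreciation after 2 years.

Depreciable base = $157,137 − $6,200 = $150,937.
Year 1: DB = ⌊$157,137 × 150%/3⌋ = $78,568; SL = ⌊$150,937/3⌋ = $50,312 → take DB $78,568. Book value $78,569.
Year 2: DB = ⌊$78,569 × 150%/3⌋ = $39,284; SL = ⌊$72,369/2⌋ = $36,184 → take DB $39,284. Book value $39,285.
Accumulated through year 2 = $157,137 − $39,285 = $117,852.

$117,852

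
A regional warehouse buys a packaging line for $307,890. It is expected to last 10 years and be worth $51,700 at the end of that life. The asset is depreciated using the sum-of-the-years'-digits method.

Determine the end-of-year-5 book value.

$121,570

Depreciable base = $307,890 − $51,700 = $256,190.
Sum of the years' digits = 10+9+8+7+6+5+4+3+2+1 = 55.
Year 1: $256,190 × 10/55 = $46,580. Book value $261,310.
Year 2: $256,190 × 9/55 = $41,922. Book value $219,388.
Year 3: $256,190 × 8/55 = $37,264. Book value $182,124.
Year 4: $256,190 × 7/55 = $32,606. Book value $149,518.
Year 5: $256,190 × 6/55 = $27,948. Book value $121,570.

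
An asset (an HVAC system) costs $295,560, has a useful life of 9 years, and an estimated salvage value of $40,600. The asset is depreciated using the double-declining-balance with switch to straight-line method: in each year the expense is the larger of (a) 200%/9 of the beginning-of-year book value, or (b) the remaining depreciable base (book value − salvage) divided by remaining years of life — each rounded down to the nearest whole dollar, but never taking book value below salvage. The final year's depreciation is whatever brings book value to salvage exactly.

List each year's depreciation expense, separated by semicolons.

$65,680; $51,084; $39,732; $30,903; $24,035; $18,694; $14,540; $10,292; $0

Depreciable base = $295,560 − $40,600 = $254,960.
Year 1: DB = ⌊$295,560 × 200%/9⌋ = $65,680; SL = ⌊$254,960/9⌋ = $28,328 → take DB $65,680. Book value $229,880.
Year 2: DB = ⌊$229,880 × 200%/9⌋ = $51,084; SL = ⌊$189,280/8⌋ = $23,660 → take DB $51,084. Book value $178,796.
Year 3: DB = ⌊$178,796 × 200%/9⌋ = $39,732; SL = ⌊$138,196/7⌋ = $19,742 → take DB $39,732. Book value $139,064.
Year 4: DB = ⌊$139,064 × 200%/9⌋ = $30,903; SL = ⌊$98,464/6⌋ = $16,410 → take DB $30,903. Book value $108,161.
Year 5: DB = ⌊$108,161 × 200%/9⌋ = $24,035; SL = ⌊$67,561/5⌋ = $13,512 → take DB $24,035. Book value $84,126.
Year 6: DB = ⌊$84,126 × 200%/9⌋ = $18,694; SL = ⌊$43,526/4⌋ = $10,881 → take DB $18,694. Book value $65,432.
Year 7: DB = ⌊$65,432 × 200%/9⌋ = $14,540; SL = ⌊$24,832/3⌋ = $8,277 → take DB $14,540. Book value $50,892.
Year 8: DB = ⌊$50,892 × 200%/9⌋ = $11,309; SL = ⌊$10,292/2⌋ = $5,146 → take DB $11,309, capped at $10,292. Book value $40,600.
Year 9 (final): $40,600 − $40,600 = $0. Book value $40,600.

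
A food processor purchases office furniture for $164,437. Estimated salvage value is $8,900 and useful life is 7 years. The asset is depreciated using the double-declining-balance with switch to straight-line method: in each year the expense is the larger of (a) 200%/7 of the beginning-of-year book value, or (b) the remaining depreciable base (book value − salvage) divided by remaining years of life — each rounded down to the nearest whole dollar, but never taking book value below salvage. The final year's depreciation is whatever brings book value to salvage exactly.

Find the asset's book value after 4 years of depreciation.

Depreciable base = $164,437 − $8,900 = $155,537.
Year 1: DB = ⌊$164,437 × 200%/7⌋ = $46,982; SL = ⌊$155,537/7⌋ = $22,219 → take DB $46,982. Book value $117,455.
Year 2: DB = ⌊$117,455 × 200%/7⌋ = $33,558; SL = ⌊$108,555/6⌋ = $18,092 → take DB $33,558. Book value $83,897.
Year 3: DB = ⌊$83,897 × 200%/7⌋ = $23,970; SL = ⌊$74,997/5⌋ = $14,999 → take DB $23,970. Book value $59,927.
Year 4: DB = ⌊$59,927 × 200%/7⌋ = $17,122; SL = ⌊$51,027/4⌋ = $12,756 → take DB $17,122. Book value $42,805.

$42,805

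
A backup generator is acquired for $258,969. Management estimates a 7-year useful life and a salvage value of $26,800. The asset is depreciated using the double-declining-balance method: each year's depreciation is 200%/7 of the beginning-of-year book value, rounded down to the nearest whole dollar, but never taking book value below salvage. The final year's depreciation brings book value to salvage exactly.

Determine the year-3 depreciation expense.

$37,750

Depreciable base = $258,969 − $26,800 = $232,169.
Year 1: ⌊$258,969 × 200%/7⌋ = $73,991. Book value $184,978.
Year 2: ⌊$184,978 × 200%/7⌋ = $52,850. Book value $132,128.
Year 3: ⌊$132,128 × 200%/7⌋ = $37,750. Book value $94,378.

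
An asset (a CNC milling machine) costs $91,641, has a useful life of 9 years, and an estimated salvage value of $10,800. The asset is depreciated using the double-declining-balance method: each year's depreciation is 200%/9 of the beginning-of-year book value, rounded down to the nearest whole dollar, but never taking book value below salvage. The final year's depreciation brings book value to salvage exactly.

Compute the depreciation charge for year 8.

$3,506

Depreciable base = $91,641 − $10,800 = $80,841.
Year 1: ⌊$91,641 × 200%/9⌋ = $20,364. Book value $71,277.
Year 2: ⌊$71,277 × 200%/9⌋ = $15,839. Book value $55,438.
Year 3: ⌊$55,438 × 200%/9⌋ = $12,319. Book value $43,119.
Year 4: ⌊$43,119 × 200%/9⌋ = $9,582. Book value $33,537.
Year 5: ⌊$33,537 × 200%/9⌋ = $7,452. Book value $26,085.
Year 6: ⌊$26,085 × 200%/9⌋ = $5,796. Book value $20,289.
Year 7: ⌊$20,289 × 200%/9⌋ = $4,508. Book value $15,781.
Year 8: ⌊$15,781 × 200%/9⌋ = $3,506. Book value $12,275.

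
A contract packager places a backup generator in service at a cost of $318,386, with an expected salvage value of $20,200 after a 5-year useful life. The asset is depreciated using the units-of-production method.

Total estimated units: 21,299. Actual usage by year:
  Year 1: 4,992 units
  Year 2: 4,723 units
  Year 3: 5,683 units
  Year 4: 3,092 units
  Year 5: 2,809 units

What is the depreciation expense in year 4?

$43,288

Depreciable base = $318,386 − $20,200 = $298,186.
Rate = $298,186 / 21,299 units = $14 per unit.
Year 1: 4,992 × $14 = $69,888. Book value $248,498.
Year 2: 4,723 × $14 = $66,122. Book value $182,376.
Year 3: 5,683 × $14 = $79,562. Book value $102,814.
Year 4: 3,092 × $14 = $43,288. Book value $59,526.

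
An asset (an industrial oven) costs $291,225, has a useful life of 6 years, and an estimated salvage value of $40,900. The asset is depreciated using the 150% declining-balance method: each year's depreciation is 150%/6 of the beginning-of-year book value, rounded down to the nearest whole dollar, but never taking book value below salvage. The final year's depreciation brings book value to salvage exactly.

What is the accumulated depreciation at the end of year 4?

Depreciable base = $291,225 − $40,900 = $250,325.
Year 1: ⌊$291,225 × 150%/6⌋ = $72,806. Book value $218,419.
Year 2: ⌊$218,419 × 150%/6⌋ = $54,604. Book value $163,815.
Year 3: ⌊$163,815 × 150%/6⌋ = $40,953. Book value $122,862.
Year 4: ⌊$122,862 × 150%/6⌋ = $30,715. Book value $92,147.
Accumulated through year 4 = $291,225 − $92,147 = $199,078.

$199,078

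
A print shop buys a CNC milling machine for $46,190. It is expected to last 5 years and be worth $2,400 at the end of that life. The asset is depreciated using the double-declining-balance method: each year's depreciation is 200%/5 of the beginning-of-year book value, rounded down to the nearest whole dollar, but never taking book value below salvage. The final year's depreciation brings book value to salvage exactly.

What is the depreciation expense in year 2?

Depreciable base = $46,190 − $2,400 = $43,790.
Year 1: ⌊$46,190 × 200%/5⌋ = $18,476. Book value $27,714.
Year 2: ⌊$27,714 × 200%/5⌋ = $11,085. Book value $16,629.

$11,085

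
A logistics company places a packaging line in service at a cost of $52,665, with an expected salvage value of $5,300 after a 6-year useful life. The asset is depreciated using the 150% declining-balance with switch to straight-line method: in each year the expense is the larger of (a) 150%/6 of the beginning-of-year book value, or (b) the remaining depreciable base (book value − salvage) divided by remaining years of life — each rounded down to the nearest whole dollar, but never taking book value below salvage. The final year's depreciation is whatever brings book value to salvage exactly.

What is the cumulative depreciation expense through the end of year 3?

$30,446

Depreciable base = $52,665 − $5,300 = $47,365.
Year 1: DB = ⌊$52,665 × 150%/6⌋ = $13,166; SL = ⌊$47,365/6⌋ = $7,894 → take DB $13,166. Book value $39,499.
Year 2: DB = ⌊$39,499 × 150%/6⌋ = $9,874; SL = ⌊$34,199/5⌋ = $6,839 → take DB $9,874. Book value $29,625.
Year 3: DB = ⌊$29,625 × 150%/6⌋ = $7,406; SL = ⌊$24,325/4⌋ = $6,081 → take DB $7,406. Book value $22,219.
Accumulated through year 3 = $52,665 − $22,219 = $30,446.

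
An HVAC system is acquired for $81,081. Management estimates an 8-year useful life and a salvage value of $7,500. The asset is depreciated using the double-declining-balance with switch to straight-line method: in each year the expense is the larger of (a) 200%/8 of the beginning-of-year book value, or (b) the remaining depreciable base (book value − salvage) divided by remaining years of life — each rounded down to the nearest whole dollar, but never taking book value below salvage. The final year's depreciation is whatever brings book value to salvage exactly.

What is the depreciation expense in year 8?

$3,324

Depreciable base = $81,081 − $7,500 = $73,581.
Year 1: DB = ⌊$81,081 × 200%/8⌋ = $20,270; SL = ⌊$73,581/8⌋ = $9,197 → take DB $20,270. Book value $60,811.
Year 2: DB = ⌊$60,811 × 200%/8⌋ = $15,202; SL = ⌊$53,311/7⌋ = $7,615 → take DB $15,202. Book value $45,609.
Year 3: DB = ⌊$45,609 × 200%/8⌋ = $11,402; SL = ⌊$38,109/6⌋ = $6,351 → take DB $11,402. Book value $34,207.
Year 4: DB = ⌊$34,207 × 200%/8⌋ = $8,551; SL = ⌊$26,707/5⌋ = $5,341 → take DB $8,551. Book value $25,656.
Year 5: DB = ⌊$25,656 × 200%/8⌋ = $6,414; SL = ⌊$18,156/4⌋ = $4,539 → take DB $6,414. Book value $19,242.
Year 6: DB = ⌊$19,242 × 200%/8⌋ = $4,810; SL = ⌊$11,742/3⌋ = $3,914 → take DB $4,810. Book value $14,432.
Year 7: DB = ⌊$14,432 × 200%/8⌋ = $3,608; SL = ⌊$6,932/2⌋ = $3,466 → take DB $3,608. Book value $10,824.
Year 8 (final): $10,824 − $7,500 = $3,324. Book value $7,500.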